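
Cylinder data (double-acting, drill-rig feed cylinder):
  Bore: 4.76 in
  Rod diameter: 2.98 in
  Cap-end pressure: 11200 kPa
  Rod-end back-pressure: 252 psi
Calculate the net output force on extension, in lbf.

F ≈ 26200 lbf

Cap-side area A_cap = π/4 × (4.76 in)² = 17.80 in^2
Rod-side annular area A_ann = π/4 × (4.76² − 2.98²) = 10.82 in^2
Net thrust = P_cap·A_cap − P_rod·A_ann = 28910 lbf − 2727 lbf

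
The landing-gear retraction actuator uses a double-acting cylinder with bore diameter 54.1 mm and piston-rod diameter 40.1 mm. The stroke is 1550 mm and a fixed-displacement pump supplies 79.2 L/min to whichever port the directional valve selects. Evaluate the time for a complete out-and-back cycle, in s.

Cap-side area A_cap = π/4 × (54.1 mm)² = 2299 mm^2
Rod-side annular area A_ann = π/4 × (54.1² − 40.1²) = 1036 mm^2
t_ext = A_cap·L/Q = 2.699 s
t_ret = A_ann·L/Q = 1.216 s
t_cycle = t_ext + t_ret

t ≈ 3.92 s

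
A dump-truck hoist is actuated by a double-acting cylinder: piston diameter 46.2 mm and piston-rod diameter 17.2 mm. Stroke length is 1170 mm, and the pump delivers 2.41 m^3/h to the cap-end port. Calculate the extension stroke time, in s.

Cap-side area A_cap = π/4 × (46.2 mm)² = 1676 mm^2
Swept volume V = A × L; t = V / Q = A·L / Q

t ≈ 2.93 s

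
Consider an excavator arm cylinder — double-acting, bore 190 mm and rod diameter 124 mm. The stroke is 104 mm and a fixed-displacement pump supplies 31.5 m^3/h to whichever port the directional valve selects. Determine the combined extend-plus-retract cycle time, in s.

Cap-side area A_cap = π/4 × (190 mm)² = 28350 mm^2
Rod-side annular area A_ann = π/4 × (190² − 124²) = 16280 mm^2
t_ext = A_cap·L/Q = 0.3370 s
t_ret = A_ann·L/Q = 0.1935 s
t_cycle = t_ext + t_ret

t ≈ 0.530 s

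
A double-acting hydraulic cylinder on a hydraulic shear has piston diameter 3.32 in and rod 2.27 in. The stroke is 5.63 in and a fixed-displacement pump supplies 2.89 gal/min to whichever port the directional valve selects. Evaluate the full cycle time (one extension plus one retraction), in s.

t ≈ 6.71 s

Cap-side area A_cap = π/4 × (3.32 in)² = 8.657 in^2
Rod-side annular area A_ann = π/4 × (3.32² − 2.27²) = 4.610 in^2
t_ext = A_cap·L/Q = 4.380 s
t_ret = A_ann·L/Q = 2.333 s
t_cycle = t_ext + t_ret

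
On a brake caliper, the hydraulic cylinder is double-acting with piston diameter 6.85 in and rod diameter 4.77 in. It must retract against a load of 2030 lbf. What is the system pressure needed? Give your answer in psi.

Rod-side annular area A_ann = π/4 × (6.85² − 4.77²) = 18.98 in^2
Retraction: pressure acts on the annular area.
P = F / A = 2030 lbf / A

P ≈ 107 psi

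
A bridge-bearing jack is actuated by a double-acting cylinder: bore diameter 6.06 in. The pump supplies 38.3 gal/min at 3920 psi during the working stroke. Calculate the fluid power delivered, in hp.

Hydraulic power = P × Q

W ≈ 87.6 hp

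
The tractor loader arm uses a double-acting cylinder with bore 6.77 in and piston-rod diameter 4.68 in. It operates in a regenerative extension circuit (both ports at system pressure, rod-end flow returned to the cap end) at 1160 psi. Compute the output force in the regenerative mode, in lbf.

With equal pressure on both faces, forces on the annular region cancel; the net push is pressure × rod cross-section.
Rod cross-section A_rod = π/4 × (4.68 in)² = 17.20 in^2
F = P × A_rod

F ≈ 20000 lbf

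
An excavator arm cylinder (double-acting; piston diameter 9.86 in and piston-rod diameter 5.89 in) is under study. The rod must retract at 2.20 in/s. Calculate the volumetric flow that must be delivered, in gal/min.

Q ≈ 28.1 gal/min

Rod-side annular area A_ann = π/4 × (9.86² − 5.89²) = 49.11 in^2
Q = A × v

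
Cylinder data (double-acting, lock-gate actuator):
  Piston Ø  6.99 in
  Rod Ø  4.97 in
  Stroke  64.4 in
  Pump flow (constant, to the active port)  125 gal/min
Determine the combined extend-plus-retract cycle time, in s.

t ≈ 7.67 s

Cap-side area A_cap = π/4 × (6.99 in)² = 38.37 in^2
Rod-side annular area A_ann = π/4 × (6.99² − 4.97²) = 18.97 in^2
t_ext = A_cap·L/Q = 5.135 s
t_ret = A_ann·L/Q = 2.539 s
t_cycle = t_ext + t_ret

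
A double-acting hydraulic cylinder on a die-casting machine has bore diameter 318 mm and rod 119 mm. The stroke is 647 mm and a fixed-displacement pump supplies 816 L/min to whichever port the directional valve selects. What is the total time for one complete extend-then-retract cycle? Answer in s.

t ≈ 7.03 s

Cap-side area A_cap = π/4 × (318 mm)² = 79420 mm^2
Rod-side annular area A_ann = π/4 × (318² − 119²) = 68300 mm^2
t_ext = A_cap·L/Q = 3.778 s
t_ret = A_ann·L/Q = 3.249 s
t_cycle = t_ext + t_ret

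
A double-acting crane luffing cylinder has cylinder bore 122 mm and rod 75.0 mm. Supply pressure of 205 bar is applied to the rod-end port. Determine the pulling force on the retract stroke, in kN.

F ≈ 149 kN

Rod-side annular area A_ann = π/4 × (122² − 75.0²) = 7272 mm^2
On retraction the pressure acts on the annular area (bore minus rod).
F = P × A_ann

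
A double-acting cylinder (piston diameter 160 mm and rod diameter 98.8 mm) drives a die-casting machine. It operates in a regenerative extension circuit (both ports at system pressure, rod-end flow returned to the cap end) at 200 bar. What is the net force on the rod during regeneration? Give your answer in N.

With equal pressure on both faces, forces on the annular region cancel; the net push is pressure × rod cross-section.
Rod cross-section A_rod = π/4 × (98.8 mm)² = 7667 mm^2
F = P × A_rod

F ≈ 1.53e5 N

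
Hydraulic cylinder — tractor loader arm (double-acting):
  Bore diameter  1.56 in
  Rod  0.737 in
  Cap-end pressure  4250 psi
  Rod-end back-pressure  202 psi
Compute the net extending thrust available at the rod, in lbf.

F ≈ 7820 lbf

Cap-side area A_cap = π/4 × (1.56 in)² = 1.911 in^2
Rod-side annular area A_ann = π/4 × (1.56² − 0.737²) = 1.485 in^2
Net thrust = P_cap·A_cap − P_rod·A_ann = 8123 lbf − 299.9 lbf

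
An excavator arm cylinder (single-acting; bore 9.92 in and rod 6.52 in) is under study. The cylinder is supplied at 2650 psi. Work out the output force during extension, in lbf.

Cap-side area A_cap = π/4 × (9.92 in)² = 77.29 in^2
F = P × A_cap = 2650 psi × A_cap

F ≈ 2.05e5 lbf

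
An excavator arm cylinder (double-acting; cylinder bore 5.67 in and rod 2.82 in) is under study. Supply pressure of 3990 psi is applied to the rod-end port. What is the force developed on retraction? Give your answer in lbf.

F ≈ 75800 lbf

Rod-side annular area A_ann = π/4 × (5.67² − 2.82²) = 19.00 in^2
On retraction the pressure acts on the annular area (bore minus rod).
F = P × A_ann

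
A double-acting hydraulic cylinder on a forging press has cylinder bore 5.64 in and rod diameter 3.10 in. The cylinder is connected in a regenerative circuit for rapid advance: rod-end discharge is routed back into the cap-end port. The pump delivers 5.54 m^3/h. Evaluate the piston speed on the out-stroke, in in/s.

v ≈ 12.4 in/s

In regeneration the rod-end outflow joins the pump flow into the cap end, so the net volume the pump must supply per unit advance equals the rod cross-section area.
Rod cross-section A_rod = π/4 × (3.10 in)² = 7.548 in^2
v = Q_pump / A_rod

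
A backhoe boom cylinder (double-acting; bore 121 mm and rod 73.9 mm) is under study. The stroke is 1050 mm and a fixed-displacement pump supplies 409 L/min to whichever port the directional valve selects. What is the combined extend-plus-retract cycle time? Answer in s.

Cap-side area A_cap = π/4 × (121 mm)² = 11500 mm^2
Rod-side annular area A_ann = π/4 × (121² − 73.9²) = 7210 mm^2
t_ext = A_cap·L/Q = 1.771 s
t_ret = A_ann·L/Q = 1.111 s
t_cycle = t_ext + t_ret

t ≈ 2.88 s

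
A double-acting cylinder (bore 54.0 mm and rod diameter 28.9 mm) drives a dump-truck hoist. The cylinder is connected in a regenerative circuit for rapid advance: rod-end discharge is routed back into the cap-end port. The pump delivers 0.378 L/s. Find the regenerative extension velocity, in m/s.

v ≈ 0.576 m/s

In regeneration the rod-end outflow joins the pump flow into the cap end, so the net volume the pump must supply per unit advance equals the rod cross-section area.
Rod cross-section A_rod = π/4 × (28.9 mm)² = 656.0 mm^2
v = Q_pump / A_rod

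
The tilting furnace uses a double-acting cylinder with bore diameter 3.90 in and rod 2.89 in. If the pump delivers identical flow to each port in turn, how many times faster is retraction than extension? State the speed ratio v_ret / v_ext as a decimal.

v_ret/v_ext ≈ 2.22

Cap-side area A_cap = π/4 × (3.90 in)² = 11.95 in^2
Rod-side annular area A_ann = π/4 × (3.90² − 2.89²) = 5.386 in^2
For equal Q, v ∝ 1/A, so v_ret/v_ext = A_cap/A_ann.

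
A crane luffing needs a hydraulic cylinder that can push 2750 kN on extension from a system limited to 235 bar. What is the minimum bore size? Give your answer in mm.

Extension force acts on the full piston face: F = P × (π/4)D².
D = √(4F / (πP)) = √(4 × 2750 kN / (π × 235 bar))

D ≈ 386 mm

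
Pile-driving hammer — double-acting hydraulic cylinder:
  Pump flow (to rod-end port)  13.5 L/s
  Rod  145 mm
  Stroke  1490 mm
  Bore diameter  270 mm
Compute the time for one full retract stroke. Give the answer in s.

t ≈ 4.50 s

Rod-side annular area A_ann = π/4 × (270² − 145²) = 40740 mm^2
Swept volume V = A × L; t = V / Q = A·L / Q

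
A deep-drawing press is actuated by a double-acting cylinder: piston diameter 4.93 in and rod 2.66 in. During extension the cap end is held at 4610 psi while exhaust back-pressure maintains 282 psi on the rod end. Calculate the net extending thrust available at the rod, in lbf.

F ≈ 84200 lbf

Cap-side area A_cap = π/4 × (4.93 in)² = 19.09 in^2
Rod-side annular area A_ann = π/4 × (4.93² − 2.66²) = 13.53 in^2
Net thrust = P_cap·A_cap − P_rod·A_ann = 88000 lbf − 3816 lbf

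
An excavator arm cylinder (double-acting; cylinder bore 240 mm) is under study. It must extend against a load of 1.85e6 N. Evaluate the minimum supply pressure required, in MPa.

P ≈ 40.9 MPa

Cap-side area A_cap = π/4 × (240 mm)² = 45240 mm^2
P = F / A = 1.85e6 N / A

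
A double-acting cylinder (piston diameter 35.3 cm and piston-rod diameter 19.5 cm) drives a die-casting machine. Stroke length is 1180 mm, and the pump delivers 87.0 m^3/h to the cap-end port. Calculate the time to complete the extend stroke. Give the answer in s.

t ≈ 4.78 s

Cap-side area A_cap = π/4 × (35.3 cm)² = 978.7 cm^2
Swept volume V = A × L; t = V / Q = A·L / Q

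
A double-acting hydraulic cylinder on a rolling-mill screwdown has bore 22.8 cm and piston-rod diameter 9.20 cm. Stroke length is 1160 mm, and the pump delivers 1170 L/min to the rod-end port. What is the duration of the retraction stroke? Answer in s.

Rod-side annular area A_ann = π/4 × (22.8² − 9.20²) = 341.8 cm^2
Swept volume V = A × L; t = V / Q = A·L / Q

t ≈ 2.03 s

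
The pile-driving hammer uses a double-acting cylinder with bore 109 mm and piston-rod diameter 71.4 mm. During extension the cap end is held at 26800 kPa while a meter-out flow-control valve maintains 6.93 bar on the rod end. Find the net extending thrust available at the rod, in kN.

F ≈ 246 kN

Cap-side area A_cap = π/4 × (109 mm)² = 9331 mm^2
Rod-side annular area A_ann = π/4 × (109² − 71.4²) = 5327 mm^2
Net thrust = P_cap·A_cap − P_rod·A_ann = 250.1 kN − 3.692 kN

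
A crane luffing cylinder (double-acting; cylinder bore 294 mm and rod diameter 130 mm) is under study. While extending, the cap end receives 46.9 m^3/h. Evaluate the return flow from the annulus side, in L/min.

Cap-side area A_cap = π/4 × (294 mm)² = 67890 mm^2
Rod-side annular area A_ann = π/4 × (294² − 130²) = 54610 mm^2
Piston speed v = Q_in/A_cap; rod-end outflow Q_out = v × A_ann = Q_in × A_ann/A_cap.

Q_out ≈ 629 L/min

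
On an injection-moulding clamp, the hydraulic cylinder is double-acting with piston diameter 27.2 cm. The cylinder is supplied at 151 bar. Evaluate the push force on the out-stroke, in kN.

F ≈ 877 kN

Cap-side area A_cap = π/4 × (27.2 cm)² = 581.1 cm^2
F = P × A_cap = 151 bar × A_cap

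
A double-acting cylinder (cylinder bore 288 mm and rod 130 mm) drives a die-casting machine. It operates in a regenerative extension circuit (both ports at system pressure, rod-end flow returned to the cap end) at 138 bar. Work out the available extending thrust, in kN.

With equal pressure on both faces, forces on the annular region cancel; the net push is pressure × rod cross-section.
Rod cross-section A_rod = π/4 × (130 mm)² = 13270 mm^2
F = P × A_rod

F ≈ 183 kN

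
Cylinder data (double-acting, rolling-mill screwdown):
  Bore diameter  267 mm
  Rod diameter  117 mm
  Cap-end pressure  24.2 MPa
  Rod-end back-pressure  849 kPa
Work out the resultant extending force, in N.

F ≈ 1.32e6 N

Cap-side area A_cap = π/4 × (267 mm)² = 55990 mm^2
Rod-side annular area A_ann = π/4 × (267² − 117²) = 45240 mm^2
Net thrust = P_cap·A_cap − P_rod·A_ann = 1.355e6 N − 38410 N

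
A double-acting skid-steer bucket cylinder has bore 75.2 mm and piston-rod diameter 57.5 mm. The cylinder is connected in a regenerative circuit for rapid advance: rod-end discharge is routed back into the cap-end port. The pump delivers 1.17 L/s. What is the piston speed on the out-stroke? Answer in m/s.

In regeneration the rod-end outflow joins the pump flow into the cap end, so the net volume the pump must supply per unit advance equals the rod cross-section area.
Rod cross-section A_rod = π/4 × (57.5 mm)² = 2597 mm^2
v = Q_pump / A_rod

v ≈ 0.451 m/s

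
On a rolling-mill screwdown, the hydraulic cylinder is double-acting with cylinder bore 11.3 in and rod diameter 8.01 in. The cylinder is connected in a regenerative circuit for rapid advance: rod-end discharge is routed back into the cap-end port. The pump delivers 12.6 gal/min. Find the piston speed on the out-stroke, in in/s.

v ≈ 0.963 in/s

In regeneration the rod-end outflow joins the pump flow into the cap end, so the net volume the pump must supply per unit advance equals the rod cross-section area.
Rod cross-section A_rod = π/4 × (8.01 in)² = 50.39 in^2
v = Q_pump / A_rod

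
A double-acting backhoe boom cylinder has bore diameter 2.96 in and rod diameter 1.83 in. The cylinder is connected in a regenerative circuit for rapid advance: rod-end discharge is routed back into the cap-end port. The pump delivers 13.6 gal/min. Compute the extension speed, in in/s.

In regeneration the rod-end outflow joins the pump flow into the cap end, so the net volume the pump must supply per unit advance equals the rod cross-section area.
Rod cross-section A_rod = π/4 × (1.83 in)² = 2.630 in^2
v = Q_pump / A_rod

v ≈ 19.9 in/s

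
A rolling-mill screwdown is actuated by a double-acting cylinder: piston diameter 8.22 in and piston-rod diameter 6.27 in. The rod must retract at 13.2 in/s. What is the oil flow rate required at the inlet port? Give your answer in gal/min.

Rod-side annular area A_ann = π/4 × (8.22² − 6.27²) = 22.19 in^2
Q = A × v

Q ≈ 76.1 gal/min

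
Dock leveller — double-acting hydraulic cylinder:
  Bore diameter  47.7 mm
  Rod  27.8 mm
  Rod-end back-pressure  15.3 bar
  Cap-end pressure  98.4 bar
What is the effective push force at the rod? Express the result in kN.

F ≈ 15.8 kN

Cap-side area A_cap = π/4 × (47.7 mm)² = 1787 mm^2
Rod-side annular area A_ann = π/4 × (47.7² − 27.8²) = 1180 mm^2
Net thrust = P_cap·A_cap − P_rod·A_ann = 17.58 kN − 1.805 kN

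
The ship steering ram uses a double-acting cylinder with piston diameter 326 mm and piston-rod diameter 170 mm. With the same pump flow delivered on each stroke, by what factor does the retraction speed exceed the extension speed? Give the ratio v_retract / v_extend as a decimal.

Cap-side area A_cap = π/4 × (326 mm)² = 83470 mm^2
Rod-side annular area A_ann = π/4 × (326² − 170²) = 60770 mm^2
For equal Q, v ∝ 1/A, so v_ret/v_ext = A_cap/A_ann.

v_ret/v_ext ≈ 1.37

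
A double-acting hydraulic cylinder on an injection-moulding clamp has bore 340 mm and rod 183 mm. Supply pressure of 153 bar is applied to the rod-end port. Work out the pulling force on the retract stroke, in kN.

Rod-side annular area A_ann = π/4 × (340² − 183²) = 64490 mm^2
On retraction the pressure acts on the annular area (bore minus rod).
F = P × A_ann

F ≈ 987 kN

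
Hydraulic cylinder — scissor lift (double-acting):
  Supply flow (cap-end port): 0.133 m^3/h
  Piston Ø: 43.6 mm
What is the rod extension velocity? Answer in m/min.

v ≈ 1.48 m/min

Cap-side area A_cap = π/4 × (43.6 mm)² = 1493 mm^2
v = Q / A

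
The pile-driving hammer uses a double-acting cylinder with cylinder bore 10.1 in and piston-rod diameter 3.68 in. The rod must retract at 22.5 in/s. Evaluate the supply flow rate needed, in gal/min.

Q ≈ 406 gal/min

Rod-side annular area A_ann = π/4 × (10.1² − 3.68²) = 69.48 in^2
Q = A × v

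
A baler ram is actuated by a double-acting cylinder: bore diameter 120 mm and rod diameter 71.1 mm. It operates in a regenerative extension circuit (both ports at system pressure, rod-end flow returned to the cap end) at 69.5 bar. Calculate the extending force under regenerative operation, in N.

F ≈ 27600 N

With equal pressure on both faces, forces on the annular region cancel; the net push is pressure × rod cross-section.
Rod cross-section A_rod = π/4 × (71.1 mm)² = 3970 mm^2
F = P × A_rod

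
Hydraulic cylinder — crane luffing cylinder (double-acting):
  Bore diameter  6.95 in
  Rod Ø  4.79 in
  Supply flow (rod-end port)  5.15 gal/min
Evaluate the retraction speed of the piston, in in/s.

Rod-side annular area A_ann = π/4 × (6.95² − 4.79²) = 19.92 in^2
Flow into the rod-end port fills the annular volume.
v = Q / A

v ≈ 0.996 in/s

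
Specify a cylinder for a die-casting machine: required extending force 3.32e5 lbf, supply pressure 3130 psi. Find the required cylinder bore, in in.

D ≈ 11.6 in

Extension force acts on the full piston face: F = P × (π/4)D².
D = √(4F / (πP)) = √(4 × 3.32e5 lbf / (π × 3130 psi))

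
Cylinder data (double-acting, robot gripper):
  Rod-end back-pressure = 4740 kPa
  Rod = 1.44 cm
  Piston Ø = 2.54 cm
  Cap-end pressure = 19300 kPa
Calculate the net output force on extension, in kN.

F ≈ 8.15 kN

Cap-side area A_cap = π/4 × (2.54 cm)² = 5.067 cm^2
Rod-side annular area A_ann = π/4 × (2.54² − 1.44²) = 3.438 cm^2
Net thrust = P_cap·A_cap − P_rod·A_ann = 9.779 kN − 1.630 kN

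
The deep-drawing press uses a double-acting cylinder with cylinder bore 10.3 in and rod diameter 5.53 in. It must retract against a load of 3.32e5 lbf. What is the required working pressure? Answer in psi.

P ≈ 5600 psi

Rod-side annular area A_ann = π/4 × (10.3² − 5.53²) = 59.30 in^2
Retraction: pressure acts on the annular area.
P = F / A = 3.32e5 lbf / A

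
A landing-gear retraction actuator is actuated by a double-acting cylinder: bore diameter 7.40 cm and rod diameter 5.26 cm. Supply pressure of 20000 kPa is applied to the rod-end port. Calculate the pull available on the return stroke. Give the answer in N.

F ≈ 42600 N

Rod-side annular area A_ann = π/4 × (7.40² − 5.26²) = 21.28 cm^2
On retraction the pressure acts on the annular area (bore minus rod).
F = P × A_ann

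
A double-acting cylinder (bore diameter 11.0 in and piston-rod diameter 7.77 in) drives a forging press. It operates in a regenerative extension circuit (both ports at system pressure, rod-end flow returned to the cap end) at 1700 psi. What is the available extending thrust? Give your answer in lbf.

With equal pressure on both faces, forces on the annular region cancel; the net push is pressure × rod cross-section.
Rod cross-section A_rod = π/4 × (7.77 in)² = 47.42 in^2
F = P × A_rod

F ≈ 80600 lbf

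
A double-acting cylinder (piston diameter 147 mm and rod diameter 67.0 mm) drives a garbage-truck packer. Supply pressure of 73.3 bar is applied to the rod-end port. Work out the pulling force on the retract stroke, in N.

F ≈ 98600 N

Rod-side annular area A_ann = π/4 × (147² − 67.0²) = 13450 mm^2
On retraction the pressure acts on the annular area (bore minus rod).
F = P × A_ann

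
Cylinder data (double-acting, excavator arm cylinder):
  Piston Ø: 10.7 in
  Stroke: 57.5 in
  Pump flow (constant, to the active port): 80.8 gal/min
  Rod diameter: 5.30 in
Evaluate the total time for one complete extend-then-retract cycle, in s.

t ≈ 29.2 s

Cap-side area A_cap = π/4 × (10.7 in)² = 89.92 in^2
Rod-side annular area A_ann = π/4 × (10.7² − 5.30²) = 67.86 in^2
t_ext = A_cap·L/Q = 16.62 s
t_ret = A_ann·L/Q = 12.54 s
t_cycle = t_ext + t_ret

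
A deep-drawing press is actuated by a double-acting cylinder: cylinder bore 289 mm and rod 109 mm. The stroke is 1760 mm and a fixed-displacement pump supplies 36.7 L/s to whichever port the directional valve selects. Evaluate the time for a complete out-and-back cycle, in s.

Cap-side area A_cap = π/4 × (289 mm)² = 65600 mm^2
Rod-side annular area A_ann = π/4 × (289² − 109²) = 56270 mm^2
t_ext = A_cap·L/Q = 3.146 s
t_ret = A_ann·L/Q = 2.698 s
t_cycle = t_ext + t_ret

t ≈ 5.84 s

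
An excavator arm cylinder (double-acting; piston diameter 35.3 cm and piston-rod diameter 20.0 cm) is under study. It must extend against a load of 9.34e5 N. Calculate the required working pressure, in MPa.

Cap-side area A_cap = π/4 × (35.3 cm)² = 978.7 cm^2
P = F / A = 9.34e5 N / A

P ≈ 9.54 MPa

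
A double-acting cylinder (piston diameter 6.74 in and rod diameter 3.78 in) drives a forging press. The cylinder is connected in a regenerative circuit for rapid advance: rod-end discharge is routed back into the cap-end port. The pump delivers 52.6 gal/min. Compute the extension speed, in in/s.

In regeneration the rod-end outflow joins the pump flow into the cap end, so the net volume the pump must supply per unit advance equals the rod cross-section area.
Rod cross-section A_rod = π/4 × (3.78 in)² = 11.22 in^2
v = Q_pump / A_rod

v ≈ 18.0 in/s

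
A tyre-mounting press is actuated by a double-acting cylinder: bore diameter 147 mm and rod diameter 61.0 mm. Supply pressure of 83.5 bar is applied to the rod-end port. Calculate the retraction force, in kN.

F ≈ 117 kN

Rod-side annular area A_ann = π/4 × (147² − 61.0²) = 14050 mm^2
On retraction the pressure acts on the annular area (bore minus rod).
F = P × A_ann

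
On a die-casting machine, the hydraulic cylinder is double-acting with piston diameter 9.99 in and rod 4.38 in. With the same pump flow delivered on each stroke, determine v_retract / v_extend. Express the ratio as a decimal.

v_ret/v_ext ≈ 1.24

Cap-side area A_cap = π/4 × (9.99 in)² = 78.38 in^2
Rod-side annular area A_ann = π/4 × (9.99² − 4.38²) = 63.32 in^2
For equal Q, v ∝ 1/A, so v_ret/v_ext = A_cap/A_ann.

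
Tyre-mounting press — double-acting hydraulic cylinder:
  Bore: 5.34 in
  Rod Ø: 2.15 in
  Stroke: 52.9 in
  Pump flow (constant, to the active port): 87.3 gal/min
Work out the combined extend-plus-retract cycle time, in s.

Cap-side area A_cap = π/4 × (5.34 in)² = 22.40 in^2
Rod-side annular area A_ann = π/4 × (5.34² − 2.15²) = 18.77 in^2
t_ext = A_cap·L/Q = 3.525 s
t_ret = A_ann·L/Q = 2.954 s
t_cycle = t_ext + t_ret

t ≈ 6.48 s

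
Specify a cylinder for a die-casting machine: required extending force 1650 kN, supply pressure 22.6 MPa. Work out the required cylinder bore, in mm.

D ≈ 305 mm

Extension force acts on the full piston face: F = P × (π/4)D².
D = √(4F / (πP)) = √(4 × 1650 kN / (π × 22.6 MPa))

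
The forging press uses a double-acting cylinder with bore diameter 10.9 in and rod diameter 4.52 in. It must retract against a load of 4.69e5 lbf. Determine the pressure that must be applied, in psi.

P ≈ 6070 psi

Rod-side annular area A_ann = π/4 × (10.9² − 4.52²) = 77.27 in^2
Retraction: pressure acts on the annular area.
P = F / A = 4.69e5 lbf / A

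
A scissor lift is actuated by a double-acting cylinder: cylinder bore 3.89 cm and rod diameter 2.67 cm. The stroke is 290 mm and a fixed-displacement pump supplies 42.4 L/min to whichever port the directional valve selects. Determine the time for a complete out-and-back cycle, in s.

t ≈ 0.746 s

Cap-side area A_cap = π/4 × (3.89 cm)² = 11.88 cm^2
Rod-side annular area A_ann = π/4 × (3.89² − 2.67²) = 6.286 cm^2
t_ext = A_cap·L/Q = 0.4877 s
t_ret = A_ann·L/Q = 0.2580 s
t_cycle = t_ext + t_ret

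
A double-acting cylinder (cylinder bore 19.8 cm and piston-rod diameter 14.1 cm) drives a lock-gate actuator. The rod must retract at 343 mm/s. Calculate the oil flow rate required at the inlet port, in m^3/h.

Rod-side annular area A_ann = π/4 × (19.8² − 14.1²) = 151.8 cm^2
Q = A × v

Q ≈ 18.7 m^3/h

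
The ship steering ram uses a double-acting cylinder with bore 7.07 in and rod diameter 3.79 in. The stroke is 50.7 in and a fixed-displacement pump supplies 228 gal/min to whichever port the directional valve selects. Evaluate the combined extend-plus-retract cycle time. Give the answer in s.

Cap-side area A_cap = π/4 × (7.07 in)² = 39.26 in^2
Rod-side annular area A_ann = π/4 × (7.07² − 3.79²) = 27.98 in^2
t_ext = A_cap·L/Q = 2.267 s
t_ret = A_ann·L/Q = 1.616 s
t_cycle = t_ext + t_ret

t ≈ 3.88 s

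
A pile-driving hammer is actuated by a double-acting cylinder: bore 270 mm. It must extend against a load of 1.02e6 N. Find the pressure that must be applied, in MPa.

P ≈ 17.8 MPa

Cap-side area A_cap = π/4 × (270 mm)² = 57260 mm^2
P = F / A = 1.02e6 N / A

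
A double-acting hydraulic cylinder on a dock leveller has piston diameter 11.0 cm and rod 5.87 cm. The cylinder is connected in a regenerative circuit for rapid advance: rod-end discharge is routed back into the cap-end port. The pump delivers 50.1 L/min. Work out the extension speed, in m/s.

In regeneration the rod-end outflow joins the pump flow into the cap end, so the net volume the pump must supply per unit advance equals the rod cross-section area.
Rod cross-section A_rod = π/4 × (5.87 cm)² = 27.06 cm^2
v = Q_pump / A_rod

v ≈ 0.309 m/s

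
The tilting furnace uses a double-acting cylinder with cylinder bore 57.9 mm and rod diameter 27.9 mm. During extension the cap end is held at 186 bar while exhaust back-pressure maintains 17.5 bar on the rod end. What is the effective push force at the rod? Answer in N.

Cap-side area A_cap = π/4 × (57.9 mm)² = 2633 mm^2
Rod-side annular area A_ann = π/4 × (57.9² − 27.9²) = 2022 mm^2
Net thrust = P_cap·A_cap − P_rod·A_ann = 48970 N − 3538 N

F ≈ 45400 N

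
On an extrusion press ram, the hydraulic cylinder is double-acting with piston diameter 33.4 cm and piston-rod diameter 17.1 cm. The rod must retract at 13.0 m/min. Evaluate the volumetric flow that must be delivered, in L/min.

Rod-side annular area A_ann = π/4 × (33.4² − 17.1²) = 646.5 cm^2
Q = A × v

Q ≈ 840 L/min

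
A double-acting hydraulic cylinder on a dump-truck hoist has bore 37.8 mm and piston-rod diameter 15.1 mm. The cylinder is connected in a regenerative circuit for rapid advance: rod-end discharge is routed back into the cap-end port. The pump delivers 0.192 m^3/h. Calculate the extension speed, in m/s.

In regeneration the rod-end outflow joins the pump flow into the cap end, so the net volume the pump must supply per unit advance equals the rod cross-section area.
Rod cross-section A_rod = π/4 × (15.1 mm)² = 179.1 mm^2
v = Q_pump / A_rod

v ≈ 0.298 m/s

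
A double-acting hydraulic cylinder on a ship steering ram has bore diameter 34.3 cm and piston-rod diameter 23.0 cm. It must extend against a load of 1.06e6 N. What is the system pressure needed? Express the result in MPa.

Cap-side area A_cap = π/4 × (34.3 cm)² = 924.0 cm^2
P = F / A = 1.06e6 N / A

P ≈ 11.5 MPa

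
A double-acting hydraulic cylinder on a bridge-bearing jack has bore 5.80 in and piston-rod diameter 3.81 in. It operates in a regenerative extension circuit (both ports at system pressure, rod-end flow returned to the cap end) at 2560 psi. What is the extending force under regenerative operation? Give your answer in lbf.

F ≈ 29200 lbf

With equal pressure on both faces, forces on the annular region cancel; the net push is pressure × rod cross-section.
Rod cross-section A_rod = π/4 × (3.81 in)² = 11.40 in^2
F = P × A_rod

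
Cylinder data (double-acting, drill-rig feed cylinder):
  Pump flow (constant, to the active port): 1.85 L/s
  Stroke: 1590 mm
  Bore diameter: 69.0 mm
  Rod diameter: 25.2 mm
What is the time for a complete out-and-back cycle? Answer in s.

Cap-side area A_cap = π/4 × (69.0 mm)² = 3739 mm^2
Rod-side annular area A_ann = π/4 × (69.0² − 25.2²) = 3241 mm^2
t_ext = A_cap·L/Q = 3.214 s
t_ret = A_ann·L/Q = 2.785 s
t_cycle = t_ext + t_ret

t ≈ 6.00 s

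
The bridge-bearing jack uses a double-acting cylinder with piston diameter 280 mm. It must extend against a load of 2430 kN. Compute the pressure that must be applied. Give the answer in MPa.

P ≈ 39.5 MPa

Cap-side area A_cap = π/4 × (280 mm)² = 61580 mm^2
P = F / A = 2430 kN / A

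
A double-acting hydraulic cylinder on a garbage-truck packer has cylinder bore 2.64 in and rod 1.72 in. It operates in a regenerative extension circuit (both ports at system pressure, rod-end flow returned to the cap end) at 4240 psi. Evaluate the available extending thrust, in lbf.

With equal pressure on both faces, forces on the annular region cancel; the net push is pressure × rod cross-section.
Rod cross-section A_rod = π/4 × (1.72 in)² = 2.324 in^2
F = P × A_rod

F ≈ 9850 lbf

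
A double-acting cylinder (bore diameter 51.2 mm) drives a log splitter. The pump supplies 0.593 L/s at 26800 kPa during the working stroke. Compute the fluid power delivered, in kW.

Hydraulic power = P × Q

W ≈ 15.9 kW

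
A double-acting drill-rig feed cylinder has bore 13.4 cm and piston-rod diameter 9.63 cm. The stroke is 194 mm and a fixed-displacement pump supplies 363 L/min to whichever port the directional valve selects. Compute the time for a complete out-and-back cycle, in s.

t ≈ 0.671 s

Cap-side area A_cap = π/4 × (13.4 cm)² = 141.0 cm^2
Rod-side annular area A_ann = π/4 × (13.4² − 9.63²) = 68.19 cm^2
t_ext = A_cap·L/Q = 0.4522 s
t_ret = A_ann·L/Q = 0.2187 s
t_cycle = t_ext + t_ret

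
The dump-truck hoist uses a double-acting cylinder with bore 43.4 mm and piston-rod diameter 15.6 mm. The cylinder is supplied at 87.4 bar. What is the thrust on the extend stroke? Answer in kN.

Cap-side area A_cap = π/4 × (43.4 mm)² = 1479 mm^2
F = P × A_cap = 87.4 bar × A_cap

F ≈ 12.9 kN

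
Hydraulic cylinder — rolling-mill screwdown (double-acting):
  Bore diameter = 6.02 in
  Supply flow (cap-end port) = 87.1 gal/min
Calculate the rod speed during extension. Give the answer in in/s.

Cap-side area A_cap = π/4 × (6.02 in)² = 28.46 in^2
v = Q / A

v ≈ 11.8 in/s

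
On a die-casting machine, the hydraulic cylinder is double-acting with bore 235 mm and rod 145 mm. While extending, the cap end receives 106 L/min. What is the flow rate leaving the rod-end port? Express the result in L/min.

Q_out ≈ 65.6 L/min

Cap-side area A_cap = π/4 × (235 mm)² = 43370 mm^2
Rod-side annular area A_ann = π/4 × (235² − 145²) = 26860 mm^2
Piston speed v = Q_in/A_cap; rod-end outflow Q_out = v × A_ann = Q_in × A_ann/A_cap.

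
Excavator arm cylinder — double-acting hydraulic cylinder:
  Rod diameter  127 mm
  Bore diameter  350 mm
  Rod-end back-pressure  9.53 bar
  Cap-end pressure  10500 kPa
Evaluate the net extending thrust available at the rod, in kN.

F ≈ 931 kN

Cap-side area A_cap = π/4 × (350 mm)² = 96210 mm^2
Rod-side annular area A_ann = π/4 × (350² − 127²) = 83540 mm^2
Net thrust = P_cap·A_cap − P_rod·A_ann = 1010 kN − 79.62 kN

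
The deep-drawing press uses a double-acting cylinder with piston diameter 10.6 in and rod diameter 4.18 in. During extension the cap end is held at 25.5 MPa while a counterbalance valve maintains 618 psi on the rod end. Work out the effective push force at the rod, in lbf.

F ≈ 2.80e5 lbf

Cap-side area A_cap = π/4 × (10.6 in)² = 88.25 in^2
Rod-side annular area A_ann = π/4 × (10.6² − 4.18²) = 74.52 in^2
Net thrust = P_cap·A_cap − P_rod·A_ann = 3.264e5 lbf − 46060 lbf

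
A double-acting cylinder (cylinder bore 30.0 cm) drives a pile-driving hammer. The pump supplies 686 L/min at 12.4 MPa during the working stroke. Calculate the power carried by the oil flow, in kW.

W ≈ 142 kW

Hydraulic power = P × Q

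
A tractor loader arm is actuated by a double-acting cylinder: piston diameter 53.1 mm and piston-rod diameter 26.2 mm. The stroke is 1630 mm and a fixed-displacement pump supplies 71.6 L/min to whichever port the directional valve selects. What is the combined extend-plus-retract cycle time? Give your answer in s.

t ≈ 5.31 s

Cap-side area A_cap = π/4 × (53.1 mm)² = 2215 mm^2
Rod-side annular area A_ann = π/4 × (53.1² − 26.2²) = 1675 mm^2
t_ext = A_cap·L/Q = 3.025 s
t_ret = A_ann·L/Q = 2.288 s
t_cycle = t_ext + t_ret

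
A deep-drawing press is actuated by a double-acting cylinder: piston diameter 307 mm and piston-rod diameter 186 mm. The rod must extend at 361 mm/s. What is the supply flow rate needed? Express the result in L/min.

Q ≈ 1600 L/min

Cap-side area A_cap = π/4 × (307 mm)² = 74020 mm^2
Q = A × v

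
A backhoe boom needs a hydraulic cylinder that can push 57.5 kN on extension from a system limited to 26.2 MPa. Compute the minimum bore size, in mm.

Extension force acts on the full piston face: F = P × (π/4)D².
D = √(4F / (πP)) = √(4 × 57.5 kN / (π × 26.2 MPa))

D ≈ 52.9 mm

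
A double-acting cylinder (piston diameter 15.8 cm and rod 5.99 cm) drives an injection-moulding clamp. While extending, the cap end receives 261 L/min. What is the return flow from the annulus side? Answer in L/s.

Cap-side area A_cap = π/4 × (15.8 cm)² = 196.1 cm^2
Rod-side annular area A_ann = π/4 × (15.8² − 5.99²) = 167.9 cm^2
Piston speed v = Q_in/A_cap; rod-end outflow Q_out = v × A_ann = Q_in × A_ann/A_cap.

Q_out ≈ 3.72 L/s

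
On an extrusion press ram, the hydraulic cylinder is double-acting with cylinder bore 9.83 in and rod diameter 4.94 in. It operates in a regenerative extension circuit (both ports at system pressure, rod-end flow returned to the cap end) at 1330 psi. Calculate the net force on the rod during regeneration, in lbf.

F ≈ 25500 lbf

With equal pressure on both faces, forces on the annular region cancel; the net push is pressure × rod cross-section.
Rod cross-section A_rod = π/4 × (4.94 in)² = 19.17 in^2
F = P × A_rod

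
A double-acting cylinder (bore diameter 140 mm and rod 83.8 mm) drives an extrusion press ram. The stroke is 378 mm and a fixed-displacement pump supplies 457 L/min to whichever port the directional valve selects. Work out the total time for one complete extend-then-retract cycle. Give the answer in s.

t ≈ 1.25 s

Cap-side area A_cap = π/4 × (140 mm)² = 15390 mm^2
Rod-side annular area A_ann = π/4 × (140² − 83.8²) = 9878 mm^2
t_ext = A_cap·L/Q = 0.7640 s
t_ret = A_ann·L/Q = 0.4902 s
t_cycle = t_ext + t_ret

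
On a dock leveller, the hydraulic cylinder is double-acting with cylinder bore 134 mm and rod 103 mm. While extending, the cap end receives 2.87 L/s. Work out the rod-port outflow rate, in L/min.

Q_out ≈ 70.5 L/min

Cap-side area A_cap = π/4 × (134 mm)² = 14100 mm^2
Rod-side annular area A_ann = π/4 × (134² − 103²) = 5770 mm^2
Piston speed v = Q_in/A_cap; rod-end outflow Q_out = v × A_ann = Q_in × A_ann/A_cap.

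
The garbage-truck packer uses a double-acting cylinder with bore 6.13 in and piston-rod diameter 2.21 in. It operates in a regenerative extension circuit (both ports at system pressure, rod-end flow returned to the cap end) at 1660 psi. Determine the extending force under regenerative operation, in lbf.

F ≈ 6370 lbf

With equal pressure on both faces, forces on the annular region cancel; the net push is pressure × rod cross-section.
Rod cross-section A_rod = π/4 × (2.21 in)² = 3.836 in^2
F = P × A_rod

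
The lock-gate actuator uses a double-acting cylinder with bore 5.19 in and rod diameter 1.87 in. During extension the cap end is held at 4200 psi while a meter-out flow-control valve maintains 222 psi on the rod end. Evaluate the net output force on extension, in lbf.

Cap-side area A_cap = π/4 × (5.19 in)² = 21.16 in^2
Rod-side annular area A_ann = π/4 × (5.19² − 1.87²) = 18.41 in^2
Net thrust = P_cap·A_cap − P_rod·A_ann = 88850 lbf − 4087 lbf

F ≈ 84800 lbf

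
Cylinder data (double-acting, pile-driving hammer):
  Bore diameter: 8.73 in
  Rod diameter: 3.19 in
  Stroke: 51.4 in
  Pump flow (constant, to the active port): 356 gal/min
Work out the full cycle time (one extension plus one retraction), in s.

t ≈ 4.19 s

Cap-side area A_cap = π/4 × (8.73 in)² = 59.86 in^2
Rod-side annular area A_ann = π/4 × (8.73² − 3.19²) = 51.87 in^2
t_ext = A_cap·L/Q = 2.245 s
t_ret = A_ann·L/Q = 1.945 s
t_cycle = t_ext + t_ret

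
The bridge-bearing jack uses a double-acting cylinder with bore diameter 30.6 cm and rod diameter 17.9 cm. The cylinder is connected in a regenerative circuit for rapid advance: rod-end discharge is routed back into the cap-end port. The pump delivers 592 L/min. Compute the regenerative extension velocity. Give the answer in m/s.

In regeneration the rod-end outflow joins the pump flow into the cap end, so the net volume the pump must supply per unit advance equals the rod cross-section area.
Rod cross-section A_rod = π/4 × (17.9 cm)² = 251.6 cm^2
v = Q_pump / A_rod

v ≈ 0.392 m/s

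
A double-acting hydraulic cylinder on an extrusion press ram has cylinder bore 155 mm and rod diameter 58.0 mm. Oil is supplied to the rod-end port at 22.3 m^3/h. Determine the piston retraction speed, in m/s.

Rod-side annular area A_ann = π/4 × (155² − 58.0²) = 16230 mm^2
Flow into the rod-end port fills the annular volume.
v = Q / A

v ≈ 0.382 m/s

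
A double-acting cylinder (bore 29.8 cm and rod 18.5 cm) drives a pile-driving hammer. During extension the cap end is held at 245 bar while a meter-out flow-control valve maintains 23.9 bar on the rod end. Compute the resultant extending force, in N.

Cap-side area A_cap = π/4 × (29.8 cm)² = 697.5 cm^2
Rod-side annular area A_ann = π/4 × (29.8² − 18.5²) = 428.7 cm^2
Net thrust = P_cap·A_cap − P_rod·A_ann = 1.709e6 N − 1.025e5 N

F ≈ 1.61e6 N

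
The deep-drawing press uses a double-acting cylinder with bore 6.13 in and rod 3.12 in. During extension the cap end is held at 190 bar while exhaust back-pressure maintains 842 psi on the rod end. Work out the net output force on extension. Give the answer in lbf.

F ≈ 62900 lbf

Cap-side area A_cap = π/4 × (6.13 in)² = 29.51 in^2
Rod-side annular area A_ann = π/4 × (6.13² − 3.12²) = 21.87 in^2
Net thrust = P_cap·A_cap − P_rod·A_ann = 81330 lbf − 18410 lbf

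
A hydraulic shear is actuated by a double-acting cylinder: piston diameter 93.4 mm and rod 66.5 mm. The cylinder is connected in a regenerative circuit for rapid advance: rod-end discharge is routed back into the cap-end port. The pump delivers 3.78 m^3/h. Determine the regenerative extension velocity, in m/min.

In regeneration the rod-end outflow joins the pump flow into the cap end, so the net volume the pump must supply per unit advance equals the rod cross-section area.
Rod cross-section A_rod = π/4 × (66.5 mm)² = 3473 mm^2
v = Q_pump / A_rod

v ≈ 18.1 m/min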